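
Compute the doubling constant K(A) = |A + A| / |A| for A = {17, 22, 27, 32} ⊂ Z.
K = |A + A| / |A| = 7/4

Enumerate A + A = {a + b : a, b ∈ A}. With |A| = 4, there are |A|^2 = 16 ordered sum pairs; collecting distinct values, A + A = {34, 39, 44, 49, 54, 59, 64}, so |A + A| = 7. Thus K = 7/4. Here |A + A| = 2|A| − 1 = 7, the minimum possible — so K = 7/4 is minimal, which holds iff A is an arithmetic progression.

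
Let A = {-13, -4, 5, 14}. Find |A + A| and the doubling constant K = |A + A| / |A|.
K = |A + A| / |A| = 7/4

Enumerate A + A = {a + b : a, b ∈ A}. With |A| = 4, there are |A|^2 = 16 ordered sum pairs; collecting distinct values, A + A = {-26, -17, -8, 1, 10, 19, 28}, so |A + A| = 7. Thus K = 7/4. Here |A + A| = 2|A| − 1 = 7, the minimum possible — so K = 7/4 is minimal, which holds iff A is an arithmetic progression.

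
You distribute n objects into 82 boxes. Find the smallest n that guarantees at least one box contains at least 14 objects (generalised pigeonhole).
n = (14 − 1)·82 + 1 = 1067

By the generalised pigeonhole principle, to guarantee some box contains ≥ r objects we need more than (r − 1) · k objects total. Threshold: n = (r − 1) · k + 1. With r = 14 and k = 82: n = 13 · 82 + 1 = 1066 + 1 = 1067. For n = 1066 = 13 · 82, we can put exactly 13 objects in every box, avoiding 14 in any single one — so 1067 is tight.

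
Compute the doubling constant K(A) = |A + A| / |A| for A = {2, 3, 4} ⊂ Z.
K = |A + A| / |A| = 5/3

Enumerate A + A = {a + b : a, b ∈ A}. With |A| = 3, there are |A|^2 = 9 ordered sum pairs; collecting distinct values, A + A = {4, 5, 6, 7, 8}, so |A + A| = 5. Thus K = 5/3. Here |A + A| = 2|A| − 1 = 5, the minimum possible — so K = 5/3 is minimal, which holds iff A is an arithmetic progression.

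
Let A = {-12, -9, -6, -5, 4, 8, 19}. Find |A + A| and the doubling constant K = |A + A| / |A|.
K = |A + A| / |A| = 26/7

Enumerate A + A = {a + b : a, b ∈ A}. With |A| = 7, there are |A|^2 = 49 ordered sum pairs; collecting distinct values, A + A = {-24, -21, -18, -17, -15, -14, -12, -11, -10, -8, -5, -4, -2, -1, 2, 3, 7, 8, 10, 12, 13, 14, 16, 23, 27, 38}, so |A + A| = 26. Thus K = 26/7. For comparison, the minimum possible |A + A| over all 7-element sets is 2·7 − 1 = 13 (so min K = 13/7), attained only by arithmetic progressions.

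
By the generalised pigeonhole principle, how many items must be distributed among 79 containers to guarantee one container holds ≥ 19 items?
n = (19 − 1)·79 + 1 = 1423

By the generalised pigeonhole principle, to guarantee some box contains ≥ r objects we need more than (r − 1) · k objects total. Threshold: n = (r − 1) · k + 1. With r = 19 and k = 79: n = 18 · 79 + 1 = 1422 + 1 = 1423. For n = 1422 = 18 · 79, we can put exactly 18 objects in every box, avoiding 19 in any single one — so 1423 is tight.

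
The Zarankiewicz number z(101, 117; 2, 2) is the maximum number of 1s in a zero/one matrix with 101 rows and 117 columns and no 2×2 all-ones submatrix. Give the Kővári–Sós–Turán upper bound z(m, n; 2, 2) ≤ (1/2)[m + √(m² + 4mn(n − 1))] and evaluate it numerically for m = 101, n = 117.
z(101, 117; 2, 2) ≤ (1/2)[101 + √(101² + 4·101·117·116)] = (1/2)[101 + √5493289] = 1222.3883

Kővári–Sós–Turán: let r_1, ..., r_101 be the row sums and z = Σ r_i the total number of 1s. Each pair of columns can share at most one row with both entries 1 (else a 2×2 all-ones block appears), so Σ_i C(r_i, 2) ≤ C(117, 2) = 6786. By convexity Σ_i C(r_i, 2) ≥ 101·C(z/101, 2) = z(z − 101)/(2·101), giving z² − 101z − 101·117·116 ≤ 0 and hence z ≤ (1/2)[101 + √(10201 + 4·1370772)] = (1/2)[101 + √5493289] ≈ (1/2)(101 + 2343.7767) = 1222.3883.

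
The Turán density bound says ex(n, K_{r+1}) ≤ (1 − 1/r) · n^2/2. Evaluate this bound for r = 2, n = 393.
Turán density bound = (1/2) · 393^2/2 = 154449/4 ≈ 38612.25

Turán's theorem: ex(n, K_{r+1}) is achieved by the complete r-partite Turán graph T(n, r) with parts as balanced as possible, and is at most (1 − 1/r) · n^2/2. For r = 2, n = 393: the density bound is (1/2) · 154449/2 = 154449/4 ≈ 38612.25. The integer-valued extremum is e(T(393, 2)) = 38612, which is strictly less than the density bound 154449/4 since 2 ∤ 393 (the parts of T(393, 2) cannot all be equal).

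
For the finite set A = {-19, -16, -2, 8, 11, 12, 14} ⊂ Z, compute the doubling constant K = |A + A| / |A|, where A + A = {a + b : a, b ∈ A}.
K = |A + A| / |A| = 24/7

Enumerate A + A = {a + b : a, b ∈ A}. With |A| = 7, there are |A|^2 = 49 ordered sum pairs; collecting distinct values, A + A = {-38, -35, -32, -21, -18, -11, -8, -7, -5, -4, -2, 6, 9, 10, 12, 16, 19, 20, 22, 23, 24, 25, 26, 28}, so |A + A| = 24. Thus K = 24/7. For comparison, the minimum possible |A + A| over all 7-element sets is 2·7 − 1 = 13 (so min K = 13/7), attained only by arithmetic progressions.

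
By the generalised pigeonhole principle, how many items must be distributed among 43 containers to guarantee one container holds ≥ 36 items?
n = (36 − 1)·43 + 1 = 1506

By the generalised pigeonhole principle, to guarantee some box contains ≥ r objects we need more than (r − 1) · k objects total. Threshold: n = (r − 1) · k + 1. With r = 36 and k = 43: n = 35 · 43 + 1 = 1505 + 1 = 1506. For n = 1505 = 35 · 43, we can put exactly 35 objects in every box, avoiding 36 in any single one — so 1506 is tight.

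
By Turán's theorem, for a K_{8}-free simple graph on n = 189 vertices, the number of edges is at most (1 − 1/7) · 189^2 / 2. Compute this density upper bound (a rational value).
Turán density bound = (6/7) · 189^2/2 = 15309

Turán's theorem: ex(n, K_{r+1}) is achieved by the complete r-partite Turán graph T(n, r) with parts as balanced as possible, and is at most (1 − 1/r) · n^2/2. For r = 7, n = 189: the density bound is (6/7) · 35721/2 = 15309. Since 7 ∣ 189, the Turán graph T(189, 7) has parts of equal size 27, and its edge count e(T(189, 7)) = 15309 attains the density bound exactly.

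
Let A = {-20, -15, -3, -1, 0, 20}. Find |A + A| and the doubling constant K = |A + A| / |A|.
K = |A + A| / |A| = 20/6 = 10/3

Enumerate A + A = {a + b : a, b ∈ A}. With |A| = 6, there are |A|^2 = 36 ordered sum pairs; collecting distinct values, A + A = {-40, -35, -30, -23, -21, -20, -18, -16, -15, -6, -4, -3, -2, -1, 0, 5, 17, 19, 20, 40}, so |A + A| = 20. Thus K = 20/6 = 10/3. For comparison, the minimum possible |A + A| over all 6-element sets is 2·6 − 1 = 11 (so min K = 11/6), attained only by arithmetic progressions.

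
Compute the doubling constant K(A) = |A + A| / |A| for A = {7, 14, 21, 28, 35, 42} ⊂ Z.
K = |A + A| / |A| = 11/6

Enumerate A + A = {a + b : a, b ∈ A}. With |A| = 6, there are |A|^2 = 36 ordered sum pairs; collecting distinct values, A + A = {14, 21, 28, 35, 42, 49, 56, 63, 70, 77, 84}, so |A + A| = 11. Thus K = 11/6. Here |A + A| = 2|A| − 1 = 11, the minimum possible — so K = 11/6 is minimal, which holds iff A is an arithmetic progression.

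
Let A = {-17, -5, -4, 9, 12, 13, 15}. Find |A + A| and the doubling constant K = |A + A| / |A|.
K = |A + A| / |A| = 25/7

Enumerate A + A = {a + b : a, b ∈ A}. With |A| = 7, there are |A|^2 = 49 ordered sum pairs; collecting distinct values, A + A = {-34, -22, -21, -10, -9, -8, -5, -4, -2, 4, 5, 7, 8, 9, 10, 11, 18, 21, 22, 24, 25, 26, 27, 28, 30}, so |A + A| = 25. Thus K = 25/7. For comparison, the minimum possible |A + A| over all 7-element sets is 2·7 − 1 = 13 (so min K = 13/7), attained only by arithmetic progressions.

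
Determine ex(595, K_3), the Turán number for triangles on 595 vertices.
ex(595, K_3) = ⌊595^2/4⌋ = 88506

Mantel (1907): a triangle-free graph on n vertices has at most ⌊n^2/4⌋ edges, with equality for the complete bipartite graph K_{⌊n/2⌋, ⌈n/2⌉}. For n = 595: ⌊595^2/4⌋ = ⌊354025/4⌋ = 88506. The extremal graph is K_{297, 298}, which has 297·298 = 88506 edges.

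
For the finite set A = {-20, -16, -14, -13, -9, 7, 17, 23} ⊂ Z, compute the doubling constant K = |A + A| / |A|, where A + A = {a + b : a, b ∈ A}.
K = |A + A| / |A| = 33/8

Enumerate A + A = {a + b : a, b ∈ A}. With |A| = 8, there are |A|^2 = 64 ordered sum pairs; collecting distinct values, A + A = {-40, -36, -34, -33, -32, -30, -29, -28, -27, -26, -25, -23, -22, -18, -13, -9, -7, -6, -3, -2, 1, 3, 4, 7, 8, 9, 10, 14, 24, 30, 34, 40, 46}, so |A + A| = 33. Thus K = 33/8. For comparison, the minimum possible |A + A| over all 8-element sets is 2·8 − 1 = 15 (so min K = 15/8), attained only by arithmetic progressions.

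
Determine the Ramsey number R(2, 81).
R(2, 81) = 81

R(2, k) = k for all k ≥ 2: in a 2-colouring of K_k, either some edge is red (a red K_2) or all edges are blue (a blue K_k). And K_{80} coloured all-blue has no blue K_81, so R(2, 81) > 80. Hence R(2, 81) = 81.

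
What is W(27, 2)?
W(27, 2) = 27 + 1 = 28

A 2-term AP is any pair of integers, so a monochromatic 2-AP exists iff some colour is used at least twice. With 27 colours, the colouring i ↦ i on {1, ..., 27} uses each colour once, avoiding any monochromatic pair, so W(27, 2) > 27. For {1, ..., 28}, pigeonhole forces two integers of the same colour, which form a monochromatic 2-AP. Hence W(27, 2) = 28.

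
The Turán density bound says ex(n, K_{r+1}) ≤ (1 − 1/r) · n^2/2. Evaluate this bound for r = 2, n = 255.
Turán density bound = (1/2) · 255^2/2 = 65025/4 ≈ 16256.25

Turán's theorem: ex(n, K_{r+1}) is achieved by the complete r-partite Turán graph T(n, r) with parts as balanced as possible, and is at most (1 − 1/r) · n^2/2. For r = 2, n = 255: the density bound is (1/2) · 65025/2 = 65025/4 ≈ 16256.25. The integer-valued extremum is e(T(255, 2)) = 16256, which is strictly less than the density bound 65025/4 since 2 ∤ 255 (the parts of T(255, 2) cannot all be equal).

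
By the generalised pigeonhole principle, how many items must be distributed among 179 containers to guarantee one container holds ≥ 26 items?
n = (26 − 1)·179 + 1 = 4476

By the generalised pigeonhole principle, to guarantee some box contains ≥ r objects we need more than (r − 1) · k objects total. Threshold: n = (r − 1) · k + 1. With r = 26 and k = 179: n = 25 · 179 + 1 = 4475 + 1 = 4476. For n = 4475 = 25 · 179, we can put exactly 25 objects in every box, avoiding 26 in any single one — so 4476 is tight.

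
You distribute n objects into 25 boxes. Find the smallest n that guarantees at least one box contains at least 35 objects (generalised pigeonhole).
n = (35 − 1)·25 + 1 = 851

By the generalised pigeonhole principle, to guarantee some box contains ≥ r objects we need more than (r − 1) · k objects total. Threshold: n = (r − 1) · k + 1. With r = 35 and k = 25: n = 34 · 25 + 1 = 850 + 1 = 851. For n = 850 = 34 · 25, we can put exactly 34 objects in every box, avoiding 35 in any single one — so 851 is tight.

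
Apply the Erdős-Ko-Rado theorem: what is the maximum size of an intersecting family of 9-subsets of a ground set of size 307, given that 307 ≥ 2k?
max |F| = C(306, 8) = 1738532589399450

The Erdős-Ko-Rado theorem states: for n ≥ 2k, an intersecting family of k-subsets of an n-element set has size at most C(n − 1, k − 1), with equality for 'star' families {A ⊆ [n] : |A| = k, i ∈ A} (fix an element i). For n = 307, k = 9: C(306, 8) = 1738532589399450.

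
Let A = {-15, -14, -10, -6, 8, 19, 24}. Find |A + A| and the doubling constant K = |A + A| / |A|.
K = |A + A| / |A| = 26/7

Enumerate A + A = {a + b : a, b ∈ A}. With |A| = 7, there are |A|^2 = 49 ordered sum pairs; collecting distinct values, A + A = {-30, -29, -28, -25, -24, -21, -20, -16, -12, -7, -6, -2, 2, 4, 5, 9, 10, 13, 14, 16, 18, 27, 32, 38, 43, 48}, so |A + A| = 26. Thus K = 26/7. For comparison, the minimum possible |A + A| over all 7-element sets is 2·7 − 1 = 13 (so min K = 13/7), attained only by arithmetic progressions.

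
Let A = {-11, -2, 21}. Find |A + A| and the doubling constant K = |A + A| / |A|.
K = |A + A| / |A| = 6/3 = 2

Enumerate A + A = {a + b : a, b ∈ A}. With |A| = 3, there are |A|^2 = 9 ordered sum pairs; collecting distinct values, A + A = {-22, -13, -4, 10, 19, 42}, so |A + A| = 6. Thus K = 6/3 = 2. For comparison, the minimum possible |A + A| over all 3-element sets is 2·3 − 1 = 5 (so min K = 5/3), attained only by arithmetic progressions.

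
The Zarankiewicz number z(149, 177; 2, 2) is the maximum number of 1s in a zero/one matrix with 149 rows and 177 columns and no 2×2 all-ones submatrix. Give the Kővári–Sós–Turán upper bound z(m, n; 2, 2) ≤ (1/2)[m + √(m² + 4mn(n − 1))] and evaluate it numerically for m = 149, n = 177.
z(149, 177; 2, 2) ≤ (1/2)[149 + √(149² + 4·149·177·176)] = (1/2)[149 + √18588793] = 2230.2361

Kővári–Sós–Turán: let r_1, ..., r_149 be the row sums and z = Σ r_i the total number of 1s. Each pair of columns can share at most one row with both entries 1 (else a 2×2 all-ones block appears), so Σ_i C(r_i, 2) ≤ C(177, 2) = 15576. By convexity Σ_i C(r_i, 2) ≥ 149·C(z/149, 2) = z(z − 149)/(2·149), giving z² − 149z − 149·177·176 ≤ 0 and hence z ≤ (1/2)[149 + √(22201 + 4·4641648)] = (1/2)[149 + √18588793] ≈ (1/2)(149 + 4311.4723) = 2230.2361.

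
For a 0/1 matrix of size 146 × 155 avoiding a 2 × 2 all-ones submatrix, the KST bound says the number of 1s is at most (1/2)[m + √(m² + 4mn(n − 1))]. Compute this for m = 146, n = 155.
z(146, 155; 2, 2) ≤ (1/2)[146 + √(146² + 4·146·155·154)] = (1/2)[146 + √13961396] = 1941.2476

Kővári–Sós–Turán: let r_1, ..., r_146 be the row sums and z = Σ r_i the total number of 1s. Each pair of columns can share at most one row with both entries 1 (else a 2×2 all-ones block appears), so Σ_i C(r_i, 2) ≤ C(155, 2) = 11935. By convexity Σ_i C(r_i, 2) ≥ 146·C(z/146, 2) = z(z − 146)/(2·146), giving z² − 146z − 146·155·154 ≤ 0 and hence z ≤ (1/2)[146 + √(21316 + 4·3485020)] = (1/2)[146 + √13961396] ≈ (1/2)(146 + 3736.4951) = 1941.2476.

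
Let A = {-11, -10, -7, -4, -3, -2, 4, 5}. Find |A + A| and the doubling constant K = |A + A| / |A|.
K = |A + A| / |A| = 26/8 = 13/4

Enumerate A + A = {a + b : a, b ∈ A}. With |A| = 8, there are |A|^2 = 64 ordered sum pairs; collecting distinct values, A + A = {-22, -21, -20, -18, -17, -15, -14, -13, -12, -11, -10, -9, -8, -7, -6, -5, -4, -3, -2, 0, 1, 2, 3, 8, 9, 10}, so |A + A| = 26. Thus K = 26/8 = 13/4. For comparison, the minimum possible |A + A| over all 8-element sets is 2·8 − 1 = 15 (so min K = 15/8), attained only by arithmetic progressions.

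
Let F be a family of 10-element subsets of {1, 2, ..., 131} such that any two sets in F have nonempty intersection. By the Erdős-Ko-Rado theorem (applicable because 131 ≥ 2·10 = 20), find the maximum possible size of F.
max |F| = C(130, 9) = 22016633132000

Erdős-Ko-Rado (1961): when n ≥ 2k, max |F| = C(n−1, k−1). The bound is attained by the star {A : i ∈ A} for any fixed i ∈ [n]. Here C(131−1, 10−1) = C(130, 9) = 22016633132000.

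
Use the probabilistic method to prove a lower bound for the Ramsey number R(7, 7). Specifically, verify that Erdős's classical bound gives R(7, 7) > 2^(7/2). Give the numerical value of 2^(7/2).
2^(7/2) = 11.3137; so R(7, 7) > 11.3137

Colour each edge of K_n uniformly at random with red/blue. The expected number of monochromatic K_7 is C(n, 7) · 2 · 2^(−C(7,2)). If C(n, 7) · 2^(1 − C(7,2)) < 1, then with positive probability no monochromatic K_7 exists, so R(7, 7) > n. The standard estimate C(n, 7) ≤ n^7/7! shows this inequality holds whenever n ≤ 2^(7/2) (since 7! · 2^(C(7,2) − 1) > 2^(7^2/2) ≥ n^7). Hence R(7, 7) > 2^(7/2) = 11.3137.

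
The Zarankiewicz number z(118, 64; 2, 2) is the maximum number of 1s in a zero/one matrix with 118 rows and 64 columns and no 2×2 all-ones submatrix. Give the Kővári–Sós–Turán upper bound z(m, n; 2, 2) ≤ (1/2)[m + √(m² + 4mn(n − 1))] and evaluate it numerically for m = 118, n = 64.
z(118, 64; 2, 2) ≤ (1/2)[118 + √(118² + 4·118·64·63)] = (1/2)[118 + √1917028] = 751.2839

Kővári–Sós–Turán: let r_1, ..., r_118 be the row sums and z = Σ r_i the total number of 1s. Each pair of columns can share at most one row with both entries 1 (else a 2×2 all-ones block appears), so Σ_i C(r_i, 2) ≤ C(64, 2) = 2016. By convexity Σ_i C(r_i, 2) ≥ 118·C(z/118, 2) = z(z − 118)/(2·118), giving z² − 118z − 118·64·63 ≤ 0 and hence z ≤ (1/2)[118 + √(13924 + 4·475776)] = (1/2)[118 + √1917028] ≈ (1/2)(118 + 1384.5678) = 751.2839.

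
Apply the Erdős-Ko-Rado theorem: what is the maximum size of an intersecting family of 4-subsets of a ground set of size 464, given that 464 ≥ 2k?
max |F| = C(463, 3) = 16435111

The Erdős-Ko-Rado theorem states: for n ≥ 2k, an intersecting family of k-subsets of an n-element set has size at most C(n − 1, k − 1), with equality for 'star' families {A ⊆ [n] : |A| = k, i ∈ A} (fix an element i). For n = 464, k = 4: C(463, 3) = 16435111.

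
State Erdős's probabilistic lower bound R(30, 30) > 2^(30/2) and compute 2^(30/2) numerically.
2^(30/2) = 32768; so R(30, 30) > 32768

Colour each edge of K_n uniformly at random with red/blue. The expected number of monochromatic K_30 is C(n, 30) · 2 · 2^(−C(30,2)). If C(n, 30) · 2^(1 − C(30,2)) < 1, then with positive probability no monochromatic K_30 exists, so R(30, 30) > n. The standard estimate C(n, 30) ≤ n^30/30! shows this inequality holds whenever n ≤ 2^(30/2) (since 30! · 2^(C(30,2) − 1) > 2^(30^2/2) ≥ n^30). Hence R(30, 30) > 2^(30/2) = 32768.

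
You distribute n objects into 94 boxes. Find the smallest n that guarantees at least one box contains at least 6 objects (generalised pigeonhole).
n = (6 − 1)·94 + 1 = 471

By the generalised pigeonhole principle, to guarantee some box contains ≥ r objects we need more than (r − 1) · k objects total. Threshold: n = (r − 1) · k + 1. With r = 6 and k = 94: n = 5 · 94 + 1 = 470 + 1 = 471. For n = 470 = 5 · 94, we can put exactly 5 objects in every box, avoiding 6 in any single one — so 471 is tight.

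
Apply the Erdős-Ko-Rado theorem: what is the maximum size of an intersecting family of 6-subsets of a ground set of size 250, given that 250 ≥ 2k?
max |F| = C(249, 5) = 7660690674

Erdős-Ko-Rado (1961): when n ≥ 2k, max |F| = C(n−1, k−1). The bound is attained by the star {A : i ∈ A} for any fixed i ∈ [n]. Here C(250−1, 6−1) = C(249, 5) = 7660690674.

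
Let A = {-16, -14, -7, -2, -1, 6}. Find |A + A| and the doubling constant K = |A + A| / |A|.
K = |A + A| / |A| = 20/6 = 10/3

Enumerate A + A = {a + b : a, b ∈ A}. With |A| = 6, there are |A|^2 = 36 ordered sum pairs; collecting distinct values, A + A = {-32, -30, -28, -23, -21, -18, -17, -16, -15, -14, -10, -9, -8, -4, -3, -2, -1, 4, 5, 12}, so |A + A| = 20. Thus K = 20/6 = 10/3. For comparison, the minimum possible |A + A| over all 6-element sets is 2·6 − 1 = 11 (so min K = 11/6), attained only by arithmetic progressions.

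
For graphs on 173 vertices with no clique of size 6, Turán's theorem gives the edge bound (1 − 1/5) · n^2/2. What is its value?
Turán density bound = (4/5) · 173^2/2 = 59858/5 ≈ 11971.6

Turán's theorem: ex(n, K_{r+1}) is achieved by the complete r-partite Turán graph T(n, r) with parts as balanced as possible, and is at most (1 − 1/r) · n^2/2. For r = 5, n = 173: the density bound is (4/5) · 29929/2 = 59858/5 ≈ 11971.6. The integer-valued extremum is e(T(173, 5)) = 11971, which is strictly less than the density bound 59858/5 since 5 ∤ 173 (the parts of T(173, 5) cannot all be equal).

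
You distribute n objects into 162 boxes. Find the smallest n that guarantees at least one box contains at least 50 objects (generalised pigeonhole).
n = (50 − 1)·162 + 1 = 7939

By the generalised pigeonhole principle, to guarantee some box contains ≥ r objects we need more than (r − 1) · k objects total. Threshold: n = (r − 1) · k + 1. With r = 50 and k = 162: n = 49 · 162 + 1 = 7938 + 1 = 7939. For n = 7938 = 49 · 162, we can put exactly 49 objects in every box, avoiding 50 in any single one — so 7939 is tight.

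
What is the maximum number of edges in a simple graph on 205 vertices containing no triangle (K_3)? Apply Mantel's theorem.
ex(205, K_3) = ⌊205^2/4⌋ = 10506

Mantel (1907): a triangle-free graph on n vertices has at most ⌊n^2/4⌋ edges, with equality for the complete bipartite graph K_{⌊n/2⌋, ⌈n/2⌉}. For n = 205: ⌊205^2/4⌋ = ⌊42025/4⌋ = 10506. The extremal graph is K_{102, 103}, which has 102·103 = 10506 edges.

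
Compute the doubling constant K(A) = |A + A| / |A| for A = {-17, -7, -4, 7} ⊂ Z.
K = |A + A| / |A| = 10/4 = 5/2

Enumerate A + A = {a + b : a, b ∈ A}. With |A| = 4, there are |A|^2 = 16 ordered sum pairs; collecting distinct values, A + A = {-34, -24, -21, -14, -11, -10, -8, 0, 3, 14}, so |A + A| = 10. Thus K = 10/4 = 5/2. For comparison, the minimum possible |A + A| over all 4-element sets is 2·4 − 1 = 7 (so min K = 7/4), attained only by arithmetic progressions.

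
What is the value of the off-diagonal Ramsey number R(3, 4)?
R(3, 4) = 9

Lower bound: an explicit 2-colouring of K_{8} (typically a Paley-type or other structured construction) avoids a red K_3 and a blue K_4, showing R(3, 4) > 8.
Upper bound: the Erdős–Szekeres recurrence R(r, t') ≤ R(r−1, t') + R(r, t'−1) (with the −1 refinement when both summands are even) yields R(3, 4) ≤ 9.
Hence R(3, 4) = 9.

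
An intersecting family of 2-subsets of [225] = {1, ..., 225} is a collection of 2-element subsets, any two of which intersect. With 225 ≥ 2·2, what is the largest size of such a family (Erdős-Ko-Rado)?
max |F| = C(224, 1) = 224

The Erdős-Ko-Rado theorem states: for n ≥ 2k, an intersecting family of k-subsets of an n-element set has size at most C(n − 1, k − 1), with equality for 'star' families {A ⊆ [n] : |A| = k, i ∈ A} (fix an element i). For n = 225, k = 2: C(224, 1) = 224.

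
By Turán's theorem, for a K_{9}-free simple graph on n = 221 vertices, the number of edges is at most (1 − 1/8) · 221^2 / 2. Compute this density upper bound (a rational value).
Turán density bound = (7/8) · 221^2/2 = 341887/16 ≈ 21367.9375

Turán's theorem: ex(n, K_{r+1}) is achieved by the complete r-partite Turán graph T(n, r) with parts as balanced as possible, and is at most (1 − 1/r) · n^2/2. For r = 8, n = 221: the density bound is (7/8) · 48841/2 = 341887/16 ≈ 21367.9375. The integer-valued extremum is e(T(221, 8)) = 21367, which is strictly less than the density bound 341887/16 since 8 ∤ 221 (the parts of T(221, 8) cannot all be equal).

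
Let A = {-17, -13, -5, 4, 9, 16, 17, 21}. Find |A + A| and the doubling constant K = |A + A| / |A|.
K = |A + A| / |A| = 31/8

Enumerate A + A = {a + b : a, b ∈ A}. With |A| = 8, there are |A|^2 = 64 ordered sum pairs; collecting distinct values, A + A = {-34, -30, -26, -22, -18, -13, -10, -9, -8, -4, -1, 0, 3, 4, 8, 11, 12, 13, 16, 18, 20, 21, 25, 26, 30, 32, 33, 34, 37, 38, 42}, so |A + A| = 31. Thus K = 31/8. For comparison, the minimum possible |A + A| over all 8-element sets is 2·8 − 1 = 15 (so min K = 15/8), attained only by arithmetic progressions.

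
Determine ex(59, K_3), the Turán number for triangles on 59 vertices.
ex(59, K_3) = ⌊59^2/4⌋ = 870

Mantel (1907): a triangle-free graph on n vertices has at most ⌊n^2/4⌋ edges, with equality for the complete bipartite graph K_{⌊n/2⌋, ⌈n/2⌉}. For n = 59: ⌊59^2/4⌋ = ⌊3481/4⌋ = 870. The extremal graph is K_{29, 30}, which has 29·30 = 870 edges.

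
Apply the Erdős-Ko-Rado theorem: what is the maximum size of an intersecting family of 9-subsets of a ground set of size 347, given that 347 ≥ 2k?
max |F| = C(346, 8) = 4695548528462715

The Erdős-Ko-Rado theorem states: for n ≥ 2k, an intersecting family of k-subsets of an n-element set has size at most C(n − 1, k − 1), with equality for 'star' families {A ⊆ [n] : |A| = k, i ∈ A} (fix an element i). For n = 347, k = 9: C(346, 8) = 4695548528462715.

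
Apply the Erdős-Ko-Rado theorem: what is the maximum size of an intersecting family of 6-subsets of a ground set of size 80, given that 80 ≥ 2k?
max |F| = C(79, 5) = 22537515

The Erdős-Ko-Rado theorem states: for n ≥ 2k, an intersecting family of k-subsets of an n-element set has size at most C(n − 1, k − 1), with equality for 'star' families {A ⊆ [n] : |A| = k, i ∈ A} (fix an element i). For n = 80, k = 6: C(79, 5) = 22537515.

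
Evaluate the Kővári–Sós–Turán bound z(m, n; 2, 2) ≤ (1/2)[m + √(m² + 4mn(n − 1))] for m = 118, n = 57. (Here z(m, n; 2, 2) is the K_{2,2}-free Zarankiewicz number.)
z(118, 57; 2, 2) ≤ (1/2)[118 + √(118² + 4·118·57·56)] = (1/2)[118 + √1520548] = 675.5525

Kővári–Sós–Turán: let r_1, ..., r_118 be the row sums and z = Σ r_i the total number of 1s. Each pair of columns can share at most one row with both entries 1 (else a 2×2 all-ones block appears), so Σ_i C(r_i, 2) ≤ C(57, 2) = 1596. By convexity Σ_i C(r_i, 2) ≥ 118·C(z/118, 2) = z(z − 118)/(2·118), giving z² − 118z − 118·57·56 ≤ 0 and hence z ≤ (1/2)[118 + √(13924 + 4·376656)] = (1/2)[118 + √1520548] ≈ (1/2)(118 + 1233.105) = 675.5525.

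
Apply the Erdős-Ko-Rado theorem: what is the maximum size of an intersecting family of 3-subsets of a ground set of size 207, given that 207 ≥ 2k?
max |F| = C(206, 2) = 21115

The Erdős-Ko-Rado theorem states: for n ≥ 2k, an intersecting family of k-subsets of an n-element set has size at most C(n − 1, k − 1), with equality for 'star' families {A ⊆ [n] : |A| = k, i ∈ A} (fix an element i). For n = 207, k = 3: C(206, 2) = 21115.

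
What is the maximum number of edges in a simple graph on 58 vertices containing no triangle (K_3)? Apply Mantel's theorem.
ex(58, K_3) = ⌊58^2/4⌋ = 841

Mantel (1907): a triangle-free graph on n vertices has at most ⌊n^2/4⌋ edges, with equality for the complete bipartite graph K_{⌊n/2⌋, ⌈n/2⌉}. For n = 58: ⌊58^2/4⌋ = ⌊3364/4⌋ = 841. The extremal graph is K_{29, 29}, which has 29·29 = 841 edges.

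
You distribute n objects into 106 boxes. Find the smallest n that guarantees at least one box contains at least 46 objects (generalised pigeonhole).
n = (46 − 1)·106 + 1 = 4771

By the generalised pigeonhole principle, to guarantee some box contains ≥ r objects we need more than (r − 1) · k objects total. Threshold: n = (r − 1) · k + 1. With r = 46 and k = 106: n = 45 · 106 + 1 = 4770 + 1 = 4771. For n = 4770 = 45 · 106, we can put exactly 45 objects in every box, avoiding 46 in any single one — so 4771 is tight.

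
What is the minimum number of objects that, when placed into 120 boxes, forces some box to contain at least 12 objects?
n = (12 − 1)·120 + 1 = 1321

By the generalised pigeonhole principle, to guarantee some box contains ≥ r objects we need more than (r − 1) · k objects total. Threshold: n = (r − 1) · k + 1. With r = 12 and k = 120: n = 11 · 120 + 1 = 1320 + 1 = 1321. For n = 1320 = 11 · 120, we can put exactly 11 objects in every box, avoiding 12 in any single one — so 1321 is tight.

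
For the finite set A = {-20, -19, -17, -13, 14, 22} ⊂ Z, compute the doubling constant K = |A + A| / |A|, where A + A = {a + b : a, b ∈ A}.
K = |A + A| / |A| = 21/6 = 7/2

Enumerate A + A = {a + b : a, b ∈ A}. With |A| = 6, there are |A|^2 = 36 ordered sum pairs; collecting distinct values, A + A = {-40, -39, -38, -37, -36, -34, -33, -32, -30, -26, -6, -5, -3, 1, 2, 3, 5, 9, 28, 36, 44}, so |A + A| = 21. Thus K = 21/6 = 7/2. For comparison, the minimum possible |A + A| over all 6-element sets is 2·6 − 1 = 11 (so min K = 11/6), attained only by arithmetic progressions.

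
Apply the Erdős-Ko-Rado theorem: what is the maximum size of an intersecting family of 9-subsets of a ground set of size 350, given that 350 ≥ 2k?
max |F| = C(349, 8) = 5034860994573081

Erdős-Ko-Rado (1961): when n ≥ 2k, max |F| = C(n−1, k−1). The bound is attained by the star {A : i ∈ A} for any fixed i ∈ [n]. Here C(350−1, 9−1) = C(349, 8) = 5034860994573081.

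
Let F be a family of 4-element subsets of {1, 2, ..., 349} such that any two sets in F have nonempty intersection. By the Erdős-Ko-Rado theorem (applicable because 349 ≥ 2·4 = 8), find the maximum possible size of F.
max |F| = C(348, 3) = 6963596

Erdős-Ko-Rado (1961): when n ≥ 2k, max |F| = C(n−1, k−1). The bound is attained by the star {A : i ∈ A} for any fixed i ∈ [n]. Here C(349−1, 4−1) = C(348, 3) = 6963596.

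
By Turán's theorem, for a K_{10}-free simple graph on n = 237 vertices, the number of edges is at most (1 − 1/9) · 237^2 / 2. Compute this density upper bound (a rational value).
Turán density bound = (8/9) · 237^2/2 = 24964

Turán's theorem: ex(n, K_{r+1}) is achieved by the complete r-partite Turán graph T(n, r) with parts as balanced as possible, and is at most (1 − 1/r) · n^2/2. For r = 9, n = 237: the density bound is (8/9) · 56169/2 = 24964. The integer-valued extremum is e(T(237, 9)) = 24963, which is strictly less than the density bound 24964 since 9 ∤ 237 (the parts of T(237, 9) cannot all be equal).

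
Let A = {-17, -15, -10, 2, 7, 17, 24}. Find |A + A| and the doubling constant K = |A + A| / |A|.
K = |A + A| / |A| = 24/7

Enumerate A + A = {a + b : a, b ∈ A}. With |A| = 7, there are |A|^2 = 49 ordered sum pairs; collecting distinct values, A + A = {-34, -32, -30, -27, -25, -20, -15, -13, -10, -8, -3, 0, 2, 4, 7, 9, 14, 19, 24, 26, 31, 34, 41, 48}, so |A + A| = 24. Thus K = 24/7. For comparison, the minimum possible |A + A| over all 7-element sets is 2·7 − 1 = 13 (so min K = 13/7), attained only by arithmetic progressions.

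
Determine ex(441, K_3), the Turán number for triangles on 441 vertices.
ex(441, K_3) = ⌊441^2/4⌋ = 48620

Mantel (1907): a triangle-free graph on n vertices has at most ⌊n^2/4⌋ edges, with equality for the complete bipartite graph K_{⌊n/2⌋, ⌈n/2⌉}. For n = 441: ⌊441^2/4⌋ = ⌊194481/4⌋ = 48620. The extremal graph is K_{220, 221}, which has 220·221 = 48620 edges.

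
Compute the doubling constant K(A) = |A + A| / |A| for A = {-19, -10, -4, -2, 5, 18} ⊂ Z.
K = |A + A| / |A| = 20/6 = 10/3

Enumerate A + A = {a + b : a, b ∈ A}. With |A| = 6, there are |A|^2 = 36 ordered sum pairs; collecting distinct values, A + A = {-38, -29, -23, -21, -20, -14, -12, -8, -6, -5, -4, -1, 1, 3, 8, 10, 14, 16, 23, 36}, so |A + A| = 20. Thus K = 20/6 = 10/3. For comparison, the minimum possible |A + A| over all 6-element sets is 2·6 − 1 = 11 (so min K = 11/6), attained only by arithmetic progressions.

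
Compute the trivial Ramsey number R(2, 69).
R(2, 69) = 69

R(2, k) = k for all k ≥ 2: in a 2-colouring of K_k, either some edge is red (a red K_2) or all edges are blue (a blue K_k). And K_{68} coloured all-blue has no blue K_69, so R(2, 69) > 68. Hence R(2, 69) = 69.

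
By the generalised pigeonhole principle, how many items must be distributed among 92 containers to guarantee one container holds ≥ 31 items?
n = (31 − 1)·92 + 1 = 2761

By the generalised pigeonhole principle, to guarantee some box contains ≥ r objects we need more than (r − 1) · k objects total. Threshold: n = (r − 1) · k + 1. With r = 31 and k = 92: n = 30 · 92 + 1 = 2760 + 1 = 2761. For n = 2760 = 30 · 92, we can put exactly 30 objects in every box, avoiding 31 in any single one — so 2761 is tight.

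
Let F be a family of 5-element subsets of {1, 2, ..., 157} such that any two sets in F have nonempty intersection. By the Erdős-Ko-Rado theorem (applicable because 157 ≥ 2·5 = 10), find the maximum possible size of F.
max |F| = C(156, 4) = 23738715

The Erdős-Ko-Rado theorem states: for n ≥ 2k, an intersecting family of k-subsets of an n-element set has size at most C(n − 1, k − 1), with equality for 'star' families {A ⊆ [n] : |A| = k, i ∈ A} (fix an element i). For n = 157, k = 5: C(156, 4) = 23738715.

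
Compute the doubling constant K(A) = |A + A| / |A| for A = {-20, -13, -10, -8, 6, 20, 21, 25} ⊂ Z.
K = |A + A| / |A| = 34/8 = 17/4

Enumerate A + A = {a + b : a, b ∈ A}. With |A| = 8, there are |A|^2 = 64 ordered sum pairs; collecting distinct values, A + A = {-40, -33, -30, -28, -26, -23, -21, -20, -18, -16, -14, -7, -4, -2, 0, 1, 5, 7, 8, 10, 11, 12, 13, 15, 17, 26, 27, 31, 40, 41, 42, 45, 46, 50}, so |A + A| = 34. Thus K = 34/8 = 17/4. For comparison, the minimum possible |A + A| over all 8-element sets is 2·8 − 1 = 15 (so min K = 15/8), attained only by arithmetic progressions.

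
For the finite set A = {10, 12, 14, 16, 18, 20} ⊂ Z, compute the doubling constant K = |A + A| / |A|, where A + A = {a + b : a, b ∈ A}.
K = |A + A| / |A| = 11/6

Enumerate A + A = {a + b : a, b ∈ A}. With |A| = 6, there are |A|^2 = 36 ordered sum pairs; collecting distinct values, A + A = {20, 22, 24, 26, 28, 30, 32, 34, 36, 38, 40}, so |A + A| = 11. Thus K = 11/6. Here |A + A| = 2|A| − 1 = 11, the minimum possible — so K = 11/6 is minimal, which holds iff A is an arithmetic progression.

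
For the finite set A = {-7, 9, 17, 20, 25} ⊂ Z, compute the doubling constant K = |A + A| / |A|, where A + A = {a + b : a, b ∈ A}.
K = |A + A| / |A| = 13/5

Enumerate A + A = {a + b : a, b ∈ A}. With |A| = 5, there are |A|^2 = 25 ordered sum pairs; collecting distinct values, A + A = {-14, 2, 10, 13, 18, 26, 29, 34, 37, 40, 42, 45, 50}, so |A + A| = 13. Thus K = 13/5. For comparison, the minimum possible |A + A| over all 5-element sets is 2·5 − 1 = 9 (so min K = 9/5), attained only by arithmetic progressions.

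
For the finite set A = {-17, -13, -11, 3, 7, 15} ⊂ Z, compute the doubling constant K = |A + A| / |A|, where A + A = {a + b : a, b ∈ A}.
K = |A + A| / |A| = 20/6 = 10/3

Enumerate A + A = {a + b : a, b ∈ A}. With |A| = 6, there are |A|^2 = 36 ordered sum pairs; collecting distinct values, A + A = {-34, -30, -28, -26, -24, -22, -14, -10, -8, -6, -4, -2, 2, 4, 6, 10, 14, 18, 22, 30}, so |A + A| = 20. Thus K = 20/6 = 10/3. For comparison, the minimum possible |A + A| over all 6-element sets is 2·6 − 1 = 11 (so min K = 11/6), attained only by arithmetic progressions.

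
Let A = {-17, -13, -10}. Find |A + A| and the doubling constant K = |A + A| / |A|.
K = |A + A| / |A| = 6/3 = 2

Enumerate A + A = {a + b : a, b ∈ A}. With |A| = 3, there are |A|^2 = 9 ordered sum pairs; collecting distinct values, A + A = {-34, -30, -27, -26, -23, -20}, so |A + A| = 6. Thus K = 6/3 = 2. For comparison, the minimum possible |A + A| over all 3-element sets is 2·3 − 1 = 5 (so min K = 5/3), attained only by arithmetic progressions.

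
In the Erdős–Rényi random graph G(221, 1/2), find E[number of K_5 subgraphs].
E[# K_5] = C(221, 5) · (1/2)^C(5, 2) = 4197532339 / 2^10 ≈ 4099152.674805

For each 5-subset S of vertices (there are C(221, 5) = 4197532339 such S), let X_S = 1 if S induces a K_5 (all C(5, 2) = 10 edges present). Then P(X_S = 1) = (1/2)^10 = 1/1024. By linearity of expectation, E[# K_5] = C(221, 5) · (1/2)^10 = 4197532339 / 1024 ≈ 4099152.674805.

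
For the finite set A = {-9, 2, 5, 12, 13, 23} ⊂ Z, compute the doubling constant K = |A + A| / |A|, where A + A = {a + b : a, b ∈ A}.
K = |A + A| / |A| = 18/6 = 3

Enumerate A + A = {a + b : a, b ∈ A}. With |A| = 6, there are |A|^2 = 36 ordered sum pairs; collecting distinct values, A + A = {-18, -7, -4, 3, 4, 7, 10, 14, 15, 17, 18, 24, 25, 26, 28, 35, 36, 46}, so |A + A| = 18. Thus K = 18/6 = 3. For comparison, the minimum possible |A + A| over all 6-element sets is 2·6 − 1 = 11 (so min K = 11/6), attained only by arithmetic progressions.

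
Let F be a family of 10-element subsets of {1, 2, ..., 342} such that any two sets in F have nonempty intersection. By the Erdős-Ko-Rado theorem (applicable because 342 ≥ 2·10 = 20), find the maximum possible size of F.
max |F| = C(341, 9) = 154451221472380690

The Erdős-Ko-Rado theorem states: for n ≥ 2k, an intersecting family of k-subsets of an n-element set has size at most C(n − 1, k − 1), with equality for 'star' families {A ⊆ [n] : |A| = k, i ∈ A} (fix an element i). For n = 342, k = 10: C(341, 9) = 154451221472380690.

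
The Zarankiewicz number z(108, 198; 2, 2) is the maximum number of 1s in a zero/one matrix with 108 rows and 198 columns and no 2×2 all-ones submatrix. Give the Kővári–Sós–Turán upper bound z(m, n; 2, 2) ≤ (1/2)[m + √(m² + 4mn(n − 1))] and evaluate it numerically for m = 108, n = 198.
z(108, 198; 2, 2) ≤ (1/2)[108 + √(108² + 4·108·198·197)] = (1/2)[108 + √16862256] = 2107.1839

Kővári–Sós–Turán: let r_1, ..., r_108 be the row sums and z = Σ r_i the total number of 1s. Each pair of columns can share at most one row with both entries 1 (else a 2×2 all-ones block appears), so Σ_i C(r_i, 2) ≤ C(198, 2) = 19503. By convexity Σ_i C(r_i, 2) ≥ 108·C(z/108, 2) = z(z − 108)/(2·108), giving z² − 108z − 108·198·197 ≤ 0 and hence z ≤ (1/2)[108 + √(11664 + 4·4212648)] = (1/2)[108 + √16862256] ≈ (1/2)(108 + 4106.3677) = 2107.1839.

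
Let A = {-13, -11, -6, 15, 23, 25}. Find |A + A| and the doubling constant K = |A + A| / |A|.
K = |A + A| / |A| = 20/6 = 10/3

Enumerate A + A = {a + b : a, b ∈ A}. With |A| = 6, there are |A|^2 = 36 ordered sum pairs; collecting distinct values, A + A = {-26, -24, -22, -19, -17, -12, 2, 4, 9, 10, 12, 14, 17, 19, 30, 38, 40, 46, 48, 50}, so |A + A| = 20. Thus K = 20/6 = 10/3. For comparison, the minimum possible |A + A| over all 6-element sets is 2·6 − 1 = 11 (so min K = 11/6), attained only by arithmetic progressions.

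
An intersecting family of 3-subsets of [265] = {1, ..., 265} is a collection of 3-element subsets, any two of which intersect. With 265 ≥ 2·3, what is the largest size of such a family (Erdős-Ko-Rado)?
max |F| = C(264, 2) = 34716

Erdős-Ko-Rado (1961): when n ≥ 2k, max |F| = C(n−1, k−1). The bound is attained by the star {A : i ∈ A} for any fixed i ∈ [n]. Here C(265−1, 3−1) = C(264, 2) = 34716.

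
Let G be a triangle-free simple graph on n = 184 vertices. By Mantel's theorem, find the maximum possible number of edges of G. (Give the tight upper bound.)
ex(184, K_3) = ⌊184^2/4⌋ = 8464

Mantel (1907): a triangle-free graph on n vertices has at most ⌊n^2/4⌋ edges, with equality for the complete bipartite graph K_{⌊n/2⌋, ⌈n/2⌉}. For n = 184: ⌊184^2/4⌋ = ⌊33856/4⌋ = 8464. The extremal graph is K_{92, 92}, which has 92·92 = 8464 edges.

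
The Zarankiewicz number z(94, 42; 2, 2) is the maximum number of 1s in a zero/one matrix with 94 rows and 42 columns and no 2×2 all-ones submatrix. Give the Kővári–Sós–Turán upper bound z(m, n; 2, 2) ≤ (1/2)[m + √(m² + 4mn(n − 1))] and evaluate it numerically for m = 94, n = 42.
z(94, 42; 2, 2) ≤ (1/2)[94 + √(94² + 4·94·42·41)] = (1/2)[94 + √656308] = 452.0642

Kővári–Sós–Turán: let r_1, ..., r_94 be the row sums and z = Σ r_i the total number of 1s. Each pair of columns can share at most one row with both entries 1 (else a 2×2 all-ones block appears), so Σ_i C(r_i, 2) ≤ C(42, 2) = 861. By convexity Σ_i C(r_i, 2) ≥ 94·C(z/94, 2) = z(z − 94)/(2·94), giving z² − 94z − 94·42·41 ≤ 0 and hence z ≤ (1/2)[94 + √(8836 + 4·161868)] = (1/2)[94 + √656308] ≈ (1/2)(94 + 810.1284) = 452.0642.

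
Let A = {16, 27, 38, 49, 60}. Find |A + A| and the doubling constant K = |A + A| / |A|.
K = |A + A| / |A| = 9/5

Enumerate A + A = {a + b : a, b ∈ A}. With |A| = 5, there are |A|^2 = 25 ordered sum pairs; collecting distinct values, A + A = {32, 43, 54, 65, 76, 87, 98, 109, 120}, so |A + A| = 9. Thus K = 9/5. Here |A + A| = 2|A| − 1 = 9, the minimum possible — so K = 9/5 is minimal, which holds iff A is an arithmetic progression.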